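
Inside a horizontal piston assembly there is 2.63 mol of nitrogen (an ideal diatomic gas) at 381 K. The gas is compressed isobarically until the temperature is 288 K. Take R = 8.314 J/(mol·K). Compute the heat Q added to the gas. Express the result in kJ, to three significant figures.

Isobaric: W = nRΔT = (2.63)(8.314)(-93) = -2034 J.
ΔU = nCᵥΔT with Cᵥ = 5R/2: ΔU = (2.63)(20.79)(-93) = -5084 J.
Q = ΔU + W = -5084 − 2034 = -7117 J.

Q ≈ -7.12 kJ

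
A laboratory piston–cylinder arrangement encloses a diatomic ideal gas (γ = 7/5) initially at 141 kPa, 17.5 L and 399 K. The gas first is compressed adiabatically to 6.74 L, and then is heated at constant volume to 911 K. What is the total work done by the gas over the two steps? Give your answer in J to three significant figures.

W_total ≈ -2870 J

Step 1 (adiabatic): W = (P₁V₁ − P₂V₂)/(γ−1) = (2468 − 3614)/0.4 = -2867 J.
Step 2 (isochoric): W = 0 (constant volume).
W_total = -2867 + 0 = -2867 J.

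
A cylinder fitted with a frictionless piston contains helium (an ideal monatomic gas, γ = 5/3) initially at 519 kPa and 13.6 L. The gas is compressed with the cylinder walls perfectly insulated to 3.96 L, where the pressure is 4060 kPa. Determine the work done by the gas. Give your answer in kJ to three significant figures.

Adiabatic: W = (P₁V₁ − P₂V₂)/(γ − 1) with γ = 5/3.
P₁V₁ = 7058 J, P₂V₂ = 16078 J.
W = (7058 − 16078) / 0.6667 = -13529 J.

W ≈ -13.5 kJ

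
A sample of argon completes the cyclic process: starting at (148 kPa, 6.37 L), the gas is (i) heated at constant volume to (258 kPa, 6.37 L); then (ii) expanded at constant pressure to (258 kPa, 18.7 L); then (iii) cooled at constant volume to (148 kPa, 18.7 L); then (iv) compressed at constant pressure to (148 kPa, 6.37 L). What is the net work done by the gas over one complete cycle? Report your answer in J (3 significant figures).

Constant-volume legs do no work.
W(ii) = (258)(18.7 − 6.37) = 3181 J; W(iv) = (148)(6.37 − 18.7) = -1825 J.
W_net = 3181 − 1825 = 1356 J (the clockwise enclosed area).

W_net ≈ 1360 J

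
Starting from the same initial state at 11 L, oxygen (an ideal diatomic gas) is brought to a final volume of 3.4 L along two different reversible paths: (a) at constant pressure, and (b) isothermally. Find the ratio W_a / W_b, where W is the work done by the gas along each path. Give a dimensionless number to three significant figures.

Path (a) isobaric: W = P₁(V₂ − V₁) → W_a/(P₁V₁) = -0.6909.
Path (b) isothermal: W = P₁V₁ ln(V₂/V₁) → W_b/(P₁V₁) = -1.174.
W_a / W_b = -0.6909 / -1.174 = 0.5884.

W_a / W_b ≈ 0.588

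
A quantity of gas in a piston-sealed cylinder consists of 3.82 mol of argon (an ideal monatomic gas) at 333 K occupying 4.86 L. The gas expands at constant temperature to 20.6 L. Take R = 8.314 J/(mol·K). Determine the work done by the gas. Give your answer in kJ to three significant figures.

W ≈ 15.3 kJ

Isothermal: W = nRT ln(V₂/V₁).
W = (3.82)(8.314)(333) × ln(20.6/4.86)
  = 10576 × 1.444
W_by_gas = 15274 J.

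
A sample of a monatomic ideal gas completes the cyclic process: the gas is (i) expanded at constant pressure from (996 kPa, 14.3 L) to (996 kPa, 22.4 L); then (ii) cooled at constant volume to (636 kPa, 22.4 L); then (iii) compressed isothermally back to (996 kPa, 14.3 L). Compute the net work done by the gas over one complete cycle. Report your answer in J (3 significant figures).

Leg (i): W = PΔV = (996)(22.4 − 14.3) = 8068 J.
Leg (ii): W = 0.
Leg (iii): W = PᵢVᵢ ln(V_f/Vᵢ) = (14246) ln(14.3/22.4) = -6394 J.
W_net = 8068 − 6394 = 1674 J.

W_net ≈ 1670 J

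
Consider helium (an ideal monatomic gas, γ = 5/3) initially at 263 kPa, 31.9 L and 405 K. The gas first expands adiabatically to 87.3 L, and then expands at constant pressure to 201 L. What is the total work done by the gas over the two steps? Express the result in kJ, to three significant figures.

Step 1 (adiabatic): W = (P₁V₁ − P₂V₂)/(γ−1) = (8390 − 4288)/0.667 = 6152 J.
After step 1: P = 49.12 kPa, V = 87.3 L, T = 207 K.
Step 2 (isobaric): W = PΔV = (49.12 kPa)(201 − 87.3 L) = 5585 J.
W_total = 6152 + 5585 = 11737 J.

W_total ≈ 11.7 kJ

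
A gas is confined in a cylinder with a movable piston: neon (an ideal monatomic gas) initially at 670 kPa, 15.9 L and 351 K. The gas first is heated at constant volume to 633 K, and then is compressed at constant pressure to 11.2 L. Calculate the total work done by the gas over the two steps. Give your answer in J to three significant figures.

W_total ≈ -5680 J

Step 1 (isochoric): W = 0 (constant volume).
After step 1: P = 1208 kPa (V unchanged).
Step 2 (isobaric): W = PΔV = (1208 kPa)(11.2 − 15.9 L) = -5679 J.
W_total = 0 − 5679 = -5679 J.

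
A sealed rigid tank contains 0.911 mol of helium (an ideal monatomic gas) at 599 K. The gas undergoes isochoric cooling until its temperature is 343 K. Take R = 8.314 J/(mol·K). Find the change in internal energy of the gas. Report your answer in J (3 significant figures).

ΔU ≈ -2910 J

Constant volume ⇒ W = 0, so Q = ΔU = nCᵥΔT with Cᵥ = 3R/2 = 12.47 J/(mol·K).
ΔU = (0.911)(12.47)(343 − 599) = -2908 J.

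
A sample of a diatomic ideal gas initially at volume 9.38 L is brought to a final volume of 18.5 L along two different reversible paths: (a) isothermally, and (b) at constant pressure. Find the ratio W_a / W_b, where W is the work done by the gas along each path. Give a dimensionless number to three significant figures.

W_a / W_b ≈ 0.699

Path (a) isothermal: W = P₁V₁ ln(V₂/V₁) → W_a/(P₁V₁) = 0.6792.
Path (b) isobaric: W = P₁(V₂ − V₁) → W_b/(P₁V₁) = 0.9723.
W_a / W_b = 0.6792 / 0.9723 = 0.6986.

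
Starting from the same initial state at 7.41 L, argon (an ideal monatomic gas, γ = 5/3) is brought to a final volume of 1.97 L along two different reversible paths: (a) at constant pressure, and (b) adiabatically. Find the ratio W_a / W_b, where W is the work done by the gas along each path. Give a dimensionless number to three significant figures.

W_a / W_b ≈ 0.345

Path (a) isobaric: W = P₁(V₂ − V₁) → W_a/(P₁V₁) = -0.7341.
Path (b) adiabatic: W = P₁V₁(1 − (V₁/V₂)^(γ−1))/(γ−1) → W_b/(P₁V₁) = -2.128.
W_a / W_b = -0.7341 / -2.128 = 0.345.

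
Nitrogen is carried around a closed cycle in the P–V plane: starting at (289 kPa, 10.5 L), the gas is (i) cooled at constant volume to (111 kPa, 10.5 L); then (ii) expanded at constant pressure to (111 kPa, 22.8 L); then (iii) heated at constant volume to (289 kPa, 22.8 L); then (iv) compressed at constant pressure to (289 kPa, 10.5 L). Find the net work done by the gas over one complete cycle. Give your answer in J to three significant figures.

Constant-volume legs do no work.
W(ii) = (111)(22.8 − 10.5) = 1365 J; W(iv) = (289)(10.5 − 22.8) = -3555 J.
W_net = 1365 − 3555 = -2189 J (the counter-clockwise enclosed area).

W_net ≈ -2190 J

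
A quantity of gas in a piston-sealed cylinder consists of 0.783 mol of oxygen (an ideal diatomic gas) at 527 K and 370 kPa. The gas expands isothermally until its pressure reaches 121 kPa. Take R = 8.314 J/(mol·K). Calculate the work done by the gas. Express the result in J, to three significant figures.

W ≈ 3830 J

Isothermal process: W = nRT ln(V₂/V₁) = nRT ln(P₁/P₂).
W = (0.783)(8.314)(527) × ln(370/121)
  = 3431 × ln(3.058) = 3431 × 1.118
W_by_gas = 3835 J.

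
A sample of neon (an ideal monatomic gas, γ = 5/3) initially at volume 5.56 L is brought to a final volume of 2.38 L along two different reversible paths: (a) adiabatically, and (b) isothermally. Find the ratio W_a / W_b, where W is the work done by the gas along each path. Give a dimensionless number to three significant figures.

W_a / W_b ≈ 1.34

Path (a) adiabatic: W = P₁V₁(1 − (V₁/V₂)^(γ−1))/(γ−1) → W_a/(P₁V₁) = -1.141.
Path (b) isothermal: W = P₁V₁ ln(V₂/V₁) → W_b/(P₁V₁) = -0.8485.
W_a / W_b = -1.141 / -0.8485 = 1.345.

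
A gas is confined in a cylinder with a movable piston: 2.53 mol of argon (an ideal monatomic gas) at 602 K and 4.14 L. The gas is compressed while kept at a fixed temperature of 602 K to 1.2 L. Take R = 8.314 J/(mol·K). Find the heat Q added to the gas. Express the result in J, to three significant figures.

Q ≈ -15700 J

Isothermal ⇒ ΔU = 0, so Q = W = nRT ln(V₂/V₁).
Q = (2.53)(8.314)(602) ln(1.2/4.14) = 12663 × -1.238 = -15681 J.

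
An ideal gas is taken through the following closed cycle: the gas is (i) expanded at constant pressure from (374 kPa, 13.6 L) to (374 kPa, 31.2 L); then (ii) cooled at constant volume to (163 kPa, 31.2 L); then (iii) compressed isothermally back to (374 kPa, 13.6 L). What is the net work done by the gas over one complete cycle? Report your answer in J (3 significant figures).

W_net ≈ 2360 J

Leg (i): W = PΔV = (374)(31.2 − 13.6) = 6582 J.
Leg (ii): W = 0.
Leg (iii): W = PᵢVᵢ ln(V_f/Vᵢ) = (5086) ln(13.6/31.2) = -4223 J.
W_net = 6582 − 4223 = 2360 J.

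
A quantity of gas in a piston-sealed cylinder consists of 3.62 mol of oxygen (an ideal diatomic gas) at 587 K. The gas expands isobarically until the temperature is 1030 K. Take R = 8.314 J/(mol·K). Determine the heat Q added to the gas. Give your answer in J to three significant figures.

Q ≈ 46700 J

Isobaric: W = nRΔT = (3.62)(8.314)(443) = 13333 J.
ΔU = nCᵥΔT with Cᵥ = 5R/2: ΔU = (3.62)(20.79)(443) = 33332 J.
Q = ΔU + W = 33332 + 13333 = 46665 J.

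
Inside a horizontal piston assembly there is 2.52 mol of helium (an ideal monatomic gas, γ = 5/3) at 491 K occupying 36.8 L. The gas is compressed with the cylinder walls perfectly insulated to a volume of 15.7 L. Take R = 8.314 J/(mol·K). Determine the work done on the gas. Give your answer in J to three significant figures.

Adiabatic: TV^(γ−1) = const with γ = 5/3.
T₂ = T₁ (V₁/V₂)^(γ−1) = 491 × (36.8/15.7)^0.667 = 491 × 1.765 = 866.4 K.
W_by = nCᵥ(T₁ − T₂) = (2.52)(12.47)(491 − 866.4) = -11797 J.
Work on gas = −W_by = 11797 J.

W ≈ 11800 J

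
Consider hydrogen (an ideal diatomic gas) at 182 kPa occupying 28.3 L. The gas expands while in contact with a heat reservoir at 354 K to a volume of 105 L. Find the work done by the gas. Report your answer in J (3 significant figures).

Isothermal: W = nRT ln(V₂/V₁) = P₁V₁ ln(V₂/V₁).
P₁V₁ = (182 kPa)(28.3 L) = 5151 J.
W = 5151 × ln(105/28.3) = 5151 × 1.311
W_by_gas = 6753 J.

W ≈ 6750 J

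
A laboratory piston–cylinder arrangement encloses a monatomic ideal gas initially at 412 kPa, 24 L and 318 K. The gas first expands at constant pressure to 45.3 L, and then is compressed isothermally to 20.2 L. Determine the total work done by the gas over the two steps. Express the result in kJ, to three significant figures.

Step 1 (isobaric): W = PΔV = (412 kPa)(45.3 − 24 L) = 8776 J.
After step 1: P = 412 kPa, V = 45.3 L, T = 600.2 K.
Step 2 (isothermal): W = P₁V₁ ln(V₂/V₁) = (18664) ln(20.2/45.3) = -15073 J.
W_total = 8776 − 15073 = -6298 J.

W_total ≈ -6.30 kJ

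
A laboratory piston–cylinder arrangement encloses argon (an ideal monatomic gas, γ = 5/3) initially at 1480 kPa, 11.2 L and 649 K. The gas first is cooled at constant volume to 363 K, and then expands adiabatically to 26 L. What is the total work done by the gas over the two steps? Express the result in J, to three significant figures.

Step 1 (isochoric): W = 0 (constant volume).
After step 1: P = 827.8 kPa (V unchanged).
Step 2 (adiabatic): W = (P₁V₁ − P₂V₂)/(γ−1) = (9271 − 5288)/0.667 = 5975 J.
W_total = 0 + 5975 = 5975 J.

W_total ≈ 5970 J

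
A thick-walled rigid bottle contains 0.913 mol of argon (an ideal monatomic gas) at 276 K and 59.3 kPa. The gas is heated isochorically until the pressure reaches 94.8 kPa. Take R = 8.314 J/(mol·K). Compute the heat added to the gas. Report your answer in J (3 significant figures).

Q ≈ 1880 J

Constant volume ⇒ W = 0, so Q = ΔU = nCᵥΔT with Cᵥ = 3R/2 = 12.47 J/(mol·K).
At constant V, T₂/T₁ = P₂/P₁ ⇒ ΔT = T₁(P₂/P₁ − 1) = 276·(94.8/59.3 − 1) = 165.2 K.
ΔU = (0.913)(12.47)(165.2) = 1881 J.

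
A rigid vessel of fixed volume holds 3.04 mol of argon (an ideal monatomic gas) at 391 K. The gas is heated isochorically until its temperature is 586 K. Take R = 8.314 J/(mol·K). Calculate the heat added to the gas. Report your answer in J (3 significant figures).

Q ≈ 7390 J

Constant volume ⇒ W = 0, so Q = ΔU = nCᵥΔT with Cᵥ = 3R/2 = 12.47 J/(mol·K).
ΔU = (3.04)(12.47)(586 − 391) = 7393 J.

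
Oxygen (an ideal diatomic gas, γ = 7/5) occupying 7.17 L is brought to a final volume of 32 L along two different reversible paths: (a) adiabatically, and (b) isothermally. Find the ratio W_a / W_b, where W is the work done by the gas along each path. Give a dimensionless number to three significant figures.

W_a / W_b ≈ 0.753

Path (a) adiabatic: W = P₁V₁(1 − (V₁/V₂)^(γ−1))/(γ−1) → W_a/(P₁V₁) = 1.126.
Path (b) isothermal: W = P₁V₁ ln(V₂/V₁) → W_b/(P₁V₁) = 1.496.
W_a / W_b = 1.126 / 1.496 = 0.7525.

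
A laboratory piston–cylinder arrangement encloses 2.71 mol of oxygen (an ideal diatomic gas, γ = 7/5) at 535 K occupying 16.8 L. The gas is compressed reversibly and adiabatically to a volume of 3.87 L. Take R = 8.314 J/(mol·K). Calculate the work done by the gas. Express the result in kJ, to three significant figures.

Adiabatic: TV^(γ−1) = const with γ = 7/5.
T₂ = T₁ (V₁/V₂)^(γ−1) = 535 × (16.8/3.87)^0.4 = 535 × 1.799 = 962.5 K.
W_by = nCᵥ(T₁ − T₂) = (2.71)(20.79)(535 − 962.5) = -24079 J.

W ≈ -24.1 kJ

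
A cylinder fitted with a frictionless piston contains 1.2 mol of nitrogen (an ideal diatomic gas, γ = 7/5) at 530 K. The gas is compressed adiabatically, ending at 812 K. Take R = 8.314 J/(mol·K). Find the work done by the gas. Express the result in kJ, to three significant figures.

W ≈ -7.03 kJ

Adiabatic ⇒ Q = 0, so W_by = −ΔU = nCᵥ(T₁ − T₂).
Cᵥ = 5R/2 = 20.79 J/(mol·K).
W = (1.2)(20.79)(530 − 812) = -7034 J.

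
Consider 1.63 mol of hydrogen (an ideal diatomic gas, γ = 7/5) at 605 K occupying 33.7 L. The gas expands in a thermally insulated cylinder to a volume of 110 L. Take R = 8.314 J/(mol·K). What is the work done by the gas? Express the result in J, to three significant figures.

W ≈ 7730 J

Adiabatic: TV^(γ−1) = const with γ = 7/5.
T₂ = T₁ (V₁/V₂)^(γ−1) = 605 × (33.7/110)^0.4 = 605 × 0.623 = 376.9 K.
W_by = nCᵥ(T₁ − T₂) = (1.63)(20.79)(605 − 376.9) = 7727 J.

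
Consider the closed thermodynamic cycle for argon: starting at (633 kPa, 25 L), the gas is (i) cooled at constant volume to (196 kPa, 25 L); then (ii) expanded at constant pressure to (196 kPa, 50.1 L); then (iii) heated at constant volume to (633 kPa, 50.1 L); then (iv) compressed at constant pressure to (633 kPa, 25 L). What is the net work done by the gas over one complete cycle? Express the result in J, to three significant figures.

Constant-volume legs do no work.
W(ii) = (196)(50.1 − 25) = 4920 J; W(iv) = (633)(25 − 50.1) = -15888 J.
W_net = 4920 − 15888 = -10969 J (the counter-clockwise enclosed area).

W_net ≈ -11000 J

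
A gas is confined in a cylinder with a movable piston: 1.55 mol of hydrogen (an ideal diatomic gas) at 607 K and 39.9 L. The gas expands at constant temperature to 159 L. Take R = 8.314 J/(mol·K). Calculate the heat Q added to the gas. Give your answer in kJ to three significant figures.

Q ≈ 10.8 kJ

Isothermal ⇒ ΔU = 0, so Q = W = nRT ln(V₂/V₁).
Q = (1.55)(8.314)(607) ln(159/39.9) = 7822 × 1.383 = 10814 J.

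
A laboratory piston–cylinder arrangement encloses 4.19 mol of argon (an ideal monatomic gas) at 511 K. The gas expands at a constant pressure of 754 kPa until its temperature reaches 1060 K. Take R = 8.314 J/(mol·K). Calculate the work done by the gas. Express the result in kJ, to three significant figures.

Isobaric: W = P ΔV = nR ΔT.
W = (4.19)(8.314)(1060 − 511) = 19125 J.

W ≈ 19.1 kJ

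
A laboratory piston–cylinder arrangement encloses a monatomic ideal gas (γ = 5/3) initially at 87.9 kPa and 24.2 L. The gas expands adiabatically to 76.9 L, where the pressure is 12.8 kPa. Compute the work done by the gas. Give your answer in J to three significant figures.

Adiabatic: W = (P₁V₁ − P₂V₂)/(γ − 1) with γ = 5/3.
P₁V₁ = 2127 J, P₂V₂ = 984.3 J.
W = (2127 − 984.3) / 0.6667 = 1714 J.

W ≈ 1710 J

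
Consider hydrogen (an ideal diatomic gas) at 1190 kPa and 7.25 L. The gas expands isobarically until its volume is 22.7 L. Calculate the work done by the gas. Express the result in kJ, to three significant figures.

Isobaric: W = P ΔV.
W = (1190 kPa)(22.7 − 7.25 L) = (1190)(15.45) = 18386 J.

W ≈ 18.4 kJ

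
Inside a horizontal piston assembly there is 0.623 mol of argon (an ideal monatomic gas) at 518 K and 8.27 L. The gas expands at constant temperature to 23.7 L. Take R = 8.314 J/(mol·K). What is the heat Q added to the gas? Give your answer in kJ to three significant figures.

Q ≈ 2.82 kJ

Isothermal ⇒ ΔU = 0, so Q = W = nRT ln(V₂/V₁).
Q = (0.623)(8.314)(518) ln(23.7/8.27) = 2683 × 1.053 = 2825 J.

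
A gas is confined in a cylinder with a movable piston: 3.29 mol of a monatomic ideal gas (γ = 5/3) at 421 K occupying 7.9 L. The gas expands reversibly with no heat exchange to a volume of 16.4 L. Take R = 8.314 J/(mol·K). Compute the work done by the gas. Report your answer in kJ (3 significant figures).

W ≈ 6.66 kJ

Adiabatic: TV^(γ−1) = const with γ = 5/3.
T₂ = T₁ (V₁/V₂)^(γ−1) = 421 × (7.9/16.4)^0.667 = 421 × 0.6145 = 258.7 K.
W_by = nCᵥ(T₁ − T₂) = (3.29)(12.47)(421 − 258.7) = 6659 J.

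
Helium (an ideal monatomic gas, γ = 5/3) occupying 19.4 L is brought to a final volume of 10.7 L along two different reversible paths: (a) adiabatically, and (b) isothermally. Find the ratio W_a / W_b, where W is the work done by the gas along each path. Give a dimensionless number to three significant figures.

Path (a) adiabatic: W = P₁V₁(1 − (V₁/V₂)^(γ−1))/(γ−1) → W_a/(P₁V₁) = -0.7303.
Path (b) isothermal: W = P₁V₁ ln(V₂/V₁) → W_b/(P₁V₁) = -0.595.
W_a / W_b = -0.7303 / -0.595 = 1.227.

W_a / W_b ≈ 1.23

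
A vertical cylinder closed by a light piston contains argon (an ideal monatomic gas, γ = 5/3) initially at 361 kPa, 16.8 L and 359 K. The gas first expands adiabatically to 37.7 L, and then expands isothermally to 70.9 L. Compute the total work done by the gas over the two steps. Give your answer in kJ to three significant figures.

Step 1 (adiabatic): W = (P₁V₁ − P₂V₂)/(γ−1) = (6065 − 3538)/0.667 = 3790 J.
After step 1: P = 93.85 kPa, V = 37.7 L, T = 209.4 K.
Step 2 (isothermal): W = P₁V₁ ln(V₂/V₁) = (3538) ln(70.9/37.7) = 2235 J.
W_total = 3790 + 2235 = 6025 J.

W_total ≈ 6.02 kJ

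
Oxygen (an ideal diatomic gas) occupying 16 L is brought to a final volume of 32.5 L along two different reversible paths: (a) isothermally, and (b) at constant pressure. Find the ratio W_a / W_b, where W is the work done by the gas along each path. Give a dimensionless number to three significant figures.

Path (a) isothermal: W = P₁V₁ ln(V₂/V₁) → W_a/(P₁V₁) = 0.7087.
Path (b) isobaric: W = P₁(V₂ − V₁) → W_b/(P₁V₁) = 1.031.
W_a / W_b = 0.7087 / 1.031 = 0.6872.

W_a / W_b ≈ 0.687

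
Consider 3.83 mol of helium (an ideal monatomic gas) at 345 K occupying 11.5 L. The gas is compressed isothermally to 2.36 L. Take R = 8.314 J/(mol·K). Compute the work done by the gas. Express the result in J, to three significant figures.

W ≈ -17400 J

Isothermal: W = nRT ln(V₂/V₁).
W = (3.83)(8.314)(345) × ln(2.36/11.5)
  = 10986 × -1.584
W_by_gas = -17398 J.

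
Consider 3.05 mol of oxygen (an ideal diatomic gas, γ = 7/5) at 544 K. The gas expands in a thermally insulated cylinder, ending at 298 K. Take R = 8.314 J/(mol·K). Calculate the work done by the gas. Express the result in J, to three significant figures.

Adiabatic ⇒ Q = 0, so W_by = −ΔU = nCᵥ(T₁ − T₂).
Cᵥ = 5R/2 = 20.79 J/(mol·K).
W = (3.05)(20.79)(544 − 298) = 15595 J.

W ≈ 15600 J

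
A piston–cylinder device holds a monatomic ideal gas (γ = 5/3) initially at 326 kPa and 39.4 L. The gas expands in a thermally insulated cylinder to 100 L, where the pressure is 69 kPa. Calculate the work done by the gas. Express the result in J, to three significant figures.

W ≈ 8920 J

Adiabatic: W = (P₁V₁ − P₂V₂)/(γ − 1) with γ = 5/3.
P₁V₁ = 12844 J, P₂V₂ = 6900 J.
W = (12844 − 6900) / 0.6667 = 8917 J.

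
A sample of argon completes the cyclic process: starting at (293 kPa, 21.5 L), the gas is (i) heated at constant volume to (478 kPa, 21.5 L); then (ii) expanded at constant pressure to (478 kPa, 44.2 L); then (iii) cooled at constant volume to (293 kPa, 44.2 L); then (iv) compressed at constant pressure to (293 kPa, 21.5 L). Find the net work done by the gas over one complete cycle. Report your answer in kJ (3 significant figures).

W_net ≈ 4.20 kJ

Constant-volume legs do no work.
W(ii) = (478)(44.2 − 21.5) = 10851 J; W(iv) = (293)(21.5 − 44.2) = -6651 J.
W_net = 10851 − 6651 = 4200 J (the clockwise enclosed area).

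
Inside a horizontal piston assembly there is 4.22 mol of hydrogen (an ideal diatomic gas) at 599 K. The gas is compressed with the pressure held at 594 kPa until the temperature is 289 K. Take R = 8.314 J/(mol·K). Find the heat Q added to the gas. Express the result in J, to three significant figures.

Q ≈ -38100 J

Isobaric: W = nRΔT = (4.22)(8.314)(-310) = -10876 J.
ΔU = nCᵥΔT with Cᵥ = 5R/2: ΔU = (4.22)(20.79)(-310) = -27191 J.
Q = ΔU + W = -27191 − 10876 = -38067 J.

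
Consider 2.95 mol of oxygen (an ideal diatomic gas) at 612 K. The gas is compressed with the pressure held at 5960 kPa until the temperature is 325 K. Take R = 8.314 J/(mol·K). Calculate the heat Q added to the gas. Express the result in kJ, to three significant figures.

Q ≈ -24.6 kJ

Isobaric: W = nRΔT = (2.95)(8.314)(-287) = -7039 J.
ΔU = nCᵥΔT with Cᵥ = 5R/2: ΔU = (2.95)(20.79)(-287) = -17598 J.
Q = ΔU + W = -17598 − 7039 = -24637 J.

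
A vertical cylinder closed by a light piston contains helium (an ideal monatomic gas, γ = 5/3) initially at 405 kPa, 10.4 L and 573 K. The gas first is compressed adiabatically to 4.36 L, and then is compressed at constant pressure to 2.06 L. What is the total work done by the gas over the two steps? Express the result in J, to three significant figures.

W_total ≈ -8930 J

Step 1 (adiabatic): W = (P₁V₁ − P₂V₂)/(γ−1) = (4212 − 7519)/0.667 = -4961 J.
After step 1: P = 1725 kPa, V = 4.36 L, T = 1023 K.
Step 2 (isobaric): W = PΔV = (1725 kPa)(2.06 − 4.36 L) = -3967 J.
W_total = -4961 − 3967 = -8928 J.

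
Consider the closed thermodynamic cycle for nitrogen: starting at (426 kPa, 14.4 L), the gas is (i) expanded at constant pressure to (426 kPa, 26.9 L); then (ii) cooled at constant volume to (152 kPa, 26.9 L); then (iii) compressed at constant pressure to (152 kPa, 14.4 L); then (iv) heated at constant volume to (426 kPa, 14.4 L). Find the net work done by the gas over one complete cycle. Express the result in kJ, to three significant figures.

W_net ≈ 3.42 kJ

Constant-volume legs do no work.
W(i) = (426)(26.9 − 14.4) = 5325 J; W(iii) = (152)(14.4 − 26.9) = -1900 J.
W_net = 5325 − 1900 = 3425 J (the clockwise enclosed area).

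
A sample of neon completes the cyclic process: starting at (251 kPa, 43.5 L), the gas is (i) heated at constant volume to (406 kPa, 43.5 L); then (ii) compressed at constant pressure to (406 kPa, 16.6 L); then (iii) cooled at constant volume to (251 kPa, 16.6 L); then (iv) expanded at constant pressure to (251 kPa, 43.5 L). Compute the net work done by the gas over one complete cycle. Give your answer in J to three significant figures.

W_net ≈ -4170 J

Constant-volume legs do no work.
W(ii) = (406)(16.6 − 43.5) = -10921 J; W(iv) = (251)(43.5 − 16.6) = 6752 J.
W_net = -10921 + 6752 = -4170 J (the counter-clockwise enclosed area).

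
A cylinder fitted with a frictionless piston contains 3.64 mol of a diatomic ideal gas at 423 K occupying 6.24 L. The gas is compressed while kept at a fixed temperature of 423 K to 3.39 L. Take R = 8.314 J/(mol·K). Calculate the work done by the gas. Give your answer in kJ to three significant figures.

W ≈ -7.81 kJ

Isothermal: W = nRT ln(V₂/V₁).
W = (3.64)(8.314)(423) × ln(3.39/6.24)
  = 12801 × -0.6102
W_by_gas = -7811 J.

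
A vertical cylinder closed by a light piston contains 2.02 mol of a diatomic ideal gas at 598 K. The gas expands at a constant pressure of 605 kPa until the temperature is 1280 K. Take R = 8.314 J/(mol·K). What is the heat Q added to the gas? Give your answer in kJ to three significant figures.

Isobaric: W = nRΔT = (2.02)(8.314)(682) = 11454 J.
ΔU = nCᵥΔT with Cᵥ = 5R/2: ΔU = (2.02)(20.79)(682) = 28634 J.
Q = ΔU + W = 28634 + 11454 = 40088 J.

Q ≈ 40.1 kJ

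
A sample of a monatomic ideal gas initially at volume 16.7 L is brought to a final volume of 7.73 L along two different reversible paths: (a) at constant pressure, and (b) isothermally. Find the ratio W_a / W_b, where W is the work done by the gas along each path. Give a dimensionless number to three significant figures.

W_a / W_b ≈ 0.697

Path (a) isobaric: W = P₁(V₂ − V₁) → W_a/(P₁V₁) = -0.5371.
Path (b) isothermal: W = P₁V₁ ln(V₂/V₁) → W_b/(P₁V₁) = -0.7703.
W_a / W_b = -0.5371 / -0.7703 = 0.6973.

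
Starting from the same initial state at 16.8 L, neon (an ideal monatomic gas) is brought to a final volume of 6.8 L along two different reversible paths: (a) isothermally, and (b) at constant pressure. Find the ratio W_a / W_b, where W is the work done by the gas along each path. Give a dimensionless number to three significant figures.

W_a / W_b ≈ 1.52

Path (a) isothermal: W = P₁V₁ ln(V₂/V₁) → W_a/(P₁V₁) = -0.9045.
Path (b) isobaric: W = P₁(V₂ − V₁) → W_b/(P₁V₁) = -0.5952.
W_a / W_b = -0.9045 / -0.5952 = 1.519.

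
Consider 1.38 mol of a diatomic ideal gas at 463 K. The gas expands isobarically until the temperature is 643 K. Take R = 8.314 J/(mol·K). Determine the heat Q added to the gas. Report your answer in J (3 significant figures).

Isobaric: W = nRΔT = (1.38)(8.314)(180) = 2065 J.
ΔU = nCᵥΔT with Cᵥ = 5R/2: ΔU = (1.38)(20.79)(180) = 5163 J.
Q = ΔU + W = 5163 + 2065 = 7228 J.

Q ≈ 7230 J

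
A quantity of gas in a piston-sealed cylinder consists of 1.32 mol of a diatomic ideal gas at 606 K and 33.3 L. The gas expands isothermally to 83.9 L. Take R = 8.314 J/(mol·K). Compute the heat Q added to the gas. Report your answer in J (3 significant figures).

Isothermal ⇒ ΔU = 0, so Q = W = nRT ln(V₂/V₁).
Q = (1.32)(8.314)(606) ln(83.9/33.3) = 6651 × 0.9241 = 6146 J.

Q ≈ 6150 J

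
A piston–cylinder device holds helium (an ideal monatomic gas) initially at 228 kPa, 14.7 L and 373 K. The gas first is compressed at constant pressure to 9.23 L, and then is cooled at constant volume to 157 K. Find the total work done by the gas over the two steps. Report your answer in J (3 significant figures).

Step 1 (isobaric): W = PΔV = (228 kPa)(9.23 − 14.7 L) = -1247 J.
Step 2 (isochoric): W = 0 (constant volume).
W_total = -1247 + 0 = -1247 J.

W_total ≈ -1250 J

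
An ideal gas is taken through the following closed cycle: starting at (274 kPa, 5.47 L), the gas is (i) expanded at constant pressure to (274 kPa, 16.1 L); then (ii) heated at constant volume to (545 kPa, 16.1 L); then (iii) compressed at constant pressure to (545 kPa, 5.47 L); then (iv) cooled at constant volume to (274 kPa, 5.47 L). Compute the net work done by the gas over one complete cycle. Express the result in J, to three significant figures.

Constant-volume legs do no work.
W(i) = (274)(16.1 − 5.47) = 2913 J; W(iii) = (545)(5.47 − 16.1) = -5793 J.
W_net = 2913 − 5793 = -2881 J (the counter-clockwise enclosed area).

W_net ≈ -2880 J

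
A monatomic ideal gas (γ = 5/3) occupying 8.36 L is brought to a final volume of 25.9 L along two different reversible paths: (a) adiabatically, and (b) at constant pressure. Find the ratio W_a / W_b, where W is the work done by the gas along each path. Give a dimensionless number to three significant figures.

W_a / W_b ≈ 0.379

Path (a) adiabatic: W = P₁V₁(1 − (V₁/V₂)^(γ−1))/(γ−1) → W_a/(P₁V₁) = 0.7942.
Path (b) isobaric: W = P₁(V₂ − V₁) → W_b/(P₁V₁) = 2.098.
W_a / W_b = 0.7942 / 2.098 = 0.3785.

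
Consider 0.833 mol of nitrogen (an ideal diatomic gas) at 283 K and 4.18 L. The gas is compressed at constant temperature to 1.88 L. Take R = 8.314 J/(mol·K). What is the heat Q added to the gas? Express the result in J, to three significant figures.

Isothermal ⇒ ΔU = 0, so Q = W = nRT ln(V₂/V₁).
Q = (0.833)(8.314)(283) ln(1.88/4.18) = 1960 × -0.799 = -1566 J.

Q ≈ -1570 J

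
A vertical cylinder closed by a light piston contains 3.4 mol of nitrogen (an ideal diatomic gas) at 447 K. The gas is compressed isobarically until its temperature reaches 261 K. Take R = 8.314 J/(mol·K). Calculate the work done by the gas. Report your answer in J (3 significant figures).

Isobaric: W = P ΔV = nR ΔT.
W = (3.4)(8.314)(261 − 447) = -5258 J.

W ≈ -5260 J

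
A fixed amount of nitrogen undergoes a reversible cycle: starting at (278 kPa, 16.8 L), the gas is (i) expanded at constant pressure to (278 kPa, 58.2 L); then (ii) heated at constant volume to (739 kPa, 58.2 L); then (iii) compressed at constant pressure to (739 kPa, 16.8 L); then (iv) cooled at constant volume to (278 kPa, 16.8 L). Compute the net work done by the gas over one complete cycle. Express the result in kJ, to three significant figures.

Constant-volume legs do no work.
W(i) = (278)(58.2 − 16.8) = 11509 J; W(iii) = (739)(16.8 − 58.2) = -30595 J.
W_net = 11509 − 30595 = -19085 J (the counter-clockwise enclosed area).

W_net ≈ -19.1 kJ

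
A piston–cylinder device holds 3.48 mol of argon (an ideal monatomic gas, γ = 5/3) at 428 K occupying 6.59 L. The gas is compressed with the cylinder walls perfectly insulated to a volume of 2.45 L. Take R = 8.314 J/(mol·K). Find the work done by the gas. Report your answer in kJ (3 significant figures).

W ≈ -17.4 kJ

Adiabatic: TV^(γ−1) = const with γ = 5/3.
T₂ = T₁ (V₁/V₂)^(γ−1) = 428 × (6.59/2.45)^0.667 = 428 × 1.934 = 827.8 K.
W_by = nCᵥ(T₁ − T₂) = (3.48)(12.47)(428 − 827.8) = -17351 J.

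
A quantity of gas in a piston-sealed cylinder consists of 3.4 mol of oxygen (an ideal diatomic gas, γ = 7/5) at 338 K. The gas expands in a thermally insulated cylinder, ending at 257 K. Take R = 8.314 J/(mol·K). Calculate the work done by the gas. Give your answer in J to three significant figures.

W ≈ 5720 J

Adiabatic ⇒ Q = 0, so W_by = −ΔU = nCᵥ(T₁ − T₂).
Cᵥ = 5R/2 = 20.79 J/(mol·K).
W = (3.4)(20.79)(338 − 257) = 5724 J.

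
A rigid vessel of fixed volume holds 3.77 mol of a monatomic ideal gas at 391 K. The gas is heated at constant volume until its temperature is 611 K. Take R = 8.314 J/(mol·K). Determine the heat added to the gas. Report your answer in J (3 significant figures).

Constant volume ⇒ W = 0, so Q = ΔU = nCᵥΔT with Cᵥ = 3R/2 = 12.47 J/(mol·K).
ΔU = (3.77)(12.47)(611 − 391) = 10343 J.

Q ≈ 10300 J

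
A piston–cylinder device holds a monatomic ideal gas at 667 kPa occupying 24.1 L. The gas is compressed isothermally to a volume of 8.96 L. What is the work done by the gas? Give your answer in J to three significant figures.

Isothermal: W = nRT ln(V₂/V₁) = P₁V₁ ln(V₂/V₁).
P₁V₁ = (667 kPa)(24.1 L) = 16075 J.
W = 16075 × ln(8.96/24.1) = 16075 × -0.9894
W_by_gas = -15905 J.

W ≈ -15900 J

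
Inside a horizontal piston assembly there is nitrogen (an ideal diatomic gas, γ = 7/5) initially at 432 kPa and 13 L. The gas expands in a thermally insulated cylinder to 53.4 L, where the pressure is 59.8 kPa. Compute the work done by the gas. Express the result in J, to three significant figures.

Adiabatic: W = (P₁V₁ − P₂V₂)/(γ − 1) with γ = 7/5.
P₁V₁ = 5616 J, P₂V₂ = 3193 J.
W = (5616 − 3193) / 0.4 = 6057 J.

W ≈ 6060 J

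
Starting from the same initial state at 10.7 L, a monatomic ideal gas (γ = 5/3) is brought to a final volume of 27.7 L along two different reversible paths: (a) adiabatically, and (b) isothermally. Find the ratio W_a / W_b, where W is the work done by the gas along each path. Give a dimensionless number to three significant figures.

W_a / W_b ≈ 0.741

Path (a) adiabatic: W = P₁V₁(1 − (V₁/V₂)^(γ−1))/(γ−1) → W_a/(P₁V₁) = 0.7044.
Path (b) isothermal: W = P₁V₁ ln(V₂/V₁) → W_b/(P₁V₁) = 0.9512.
W_a / W_b = 0.7044 / 0.9512 = 0.7405.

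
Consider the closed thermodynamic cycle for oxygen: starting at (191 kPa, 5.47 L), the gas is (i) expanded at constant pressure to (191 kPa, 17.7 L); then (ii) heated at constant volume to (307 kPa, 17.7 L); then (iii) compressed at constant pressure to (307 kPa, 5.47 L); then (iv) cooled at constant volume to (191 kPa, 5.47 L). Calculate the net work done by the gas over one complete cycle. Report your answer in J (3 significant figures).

W_net ≈ -1420 J

Constant-volume legs do no work.
W(i) = (191)(17.7 − 5.47) = 2336 J; W(iii) = (307)(5.47 − 17.7) = -3755 J.
W_net = 2336 − 3755 = -1419 J (the counter-clockwise enclosed area).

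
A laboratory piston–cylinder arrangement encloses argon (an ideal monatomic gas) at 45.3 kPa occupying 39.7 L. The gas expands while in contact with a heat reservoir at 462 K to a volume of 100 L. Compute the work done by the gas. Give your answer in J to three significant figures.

Isothermal: W = nRT ln(V₂/V₁) = P₁V₁ ln(V₂/V₁).
P₁V₁ = (45.3 kPa)(39.7 L) = 1798 J.
W = 1798 × ln(100/39.7) = 1798 × 0.9238
W_by_gas = 1661 J.

W ≈ 1660 J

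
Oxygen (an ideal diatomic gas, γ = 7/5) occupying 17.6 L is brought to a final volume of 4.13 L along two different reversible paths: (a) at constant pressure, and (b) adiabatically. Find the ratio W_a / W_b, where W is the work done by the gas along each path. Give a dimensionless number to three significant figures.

W_a / W_b ≈ 0.390

Path (a) isobaric: W = P₁(V₂ − V₁) → W_a/(P₁V₁) = -0.7653.
Path (b) adiabatic: W = P₁V₁(1 − (V₁/V₂)^(γ−1))/(γ−1) → W_b/(P₁V₁) = -1.964.
W_a / W_b = -0.7653 / -1.964 = 0.3896.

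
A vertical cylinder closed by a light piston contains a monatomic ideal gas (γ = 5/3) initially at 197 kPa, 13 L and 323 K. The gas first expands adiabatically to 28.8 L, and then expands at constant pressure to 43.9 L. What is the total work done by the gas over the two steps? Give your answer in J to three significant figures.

Step 1 (adiabatic): W = (P₁V₁ − P₂V₂)/(γ−1) = (2561 − 1507)/0.667 = 1581 J.
After step 1: P = 52.33 kPa, V = 28.8 L, T = 190.1 K.
Step 2 (isobaric): W = PΔV = (52.33 kPa)(43.9 − 28.8 L) = 790.1 J.
W_total = 1581 + 790.1 = 2371 J.

W_total ≈ 2370 J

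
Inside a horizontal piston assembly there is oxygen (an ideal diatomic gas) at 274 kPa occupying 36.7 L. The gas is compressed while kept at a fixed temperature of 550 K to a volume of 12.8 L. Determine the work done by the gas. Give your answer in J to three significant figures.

Isothermal: W = nRT ln(V₂/V₁) = P₁V₁ ln(V₂/V₁).
P₁V₁ = (274 kPa)(36.7 L) = 10056 J.
W = 10056 × ln(12.8/36.7) = 10056 × -1.053
W_by_gas = -10592 J.

W ≈ -10600 J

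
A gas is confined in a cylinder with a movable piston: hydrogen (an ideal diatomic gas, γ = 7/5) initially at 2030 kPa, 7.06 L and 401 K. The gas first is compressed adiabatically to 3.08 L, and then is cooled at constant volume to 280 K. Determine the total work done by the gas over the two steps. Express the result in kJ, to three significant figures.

Step 1 (adiabatic): W = (P₁V₁ − P₂V₂)/(γ−1) = (14332 − 19971)/0.4 = -14098 J.
Step 2 (isochoric): W = 0 (constant volume).
W_total = -14098 + 0 = -14098 J.

W_total ≈ -14.1 kJ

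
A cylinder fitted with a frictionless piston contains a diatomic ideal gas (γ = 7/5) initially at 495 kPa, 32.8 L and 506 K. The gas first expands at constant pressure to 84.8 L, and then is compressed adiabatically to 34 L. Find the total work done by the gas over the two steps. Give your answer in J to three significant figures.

W_total ≈ -20600 J

Step 1 (isobaric): W = PΔV = (495 kPa)(84.8 − 32.8 L) = 25740 J.
After step 1: P = 495 kPa, V = 84.8 L, T = 1308 K.
Step 2 (adiabatic): W = (P₁V₁ − P₂V₂)/(γ−1) = (41976 − 60502)/0.4 = -46314 J.
W_total = 25740 − 46314 = -20574 J.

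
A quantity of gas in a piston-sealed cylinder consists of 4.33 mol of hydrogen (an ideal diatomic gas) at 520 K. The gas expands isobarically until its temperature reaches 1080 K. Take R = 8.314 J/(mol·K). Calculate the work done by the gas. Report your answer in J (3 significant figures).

Isobaric: W = P ΔV = nR ΔT.
W = (4.33)(8.314)(1080 − 520) = 20160 J.

W ≈ 20200 J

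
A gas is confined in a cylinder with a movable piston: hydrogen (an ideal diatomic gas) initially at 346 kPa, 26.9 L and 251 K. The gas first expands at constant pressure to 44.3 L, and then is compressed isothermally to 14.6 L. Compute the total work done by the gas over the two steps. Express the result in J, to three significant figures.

W_total ≈ -11000 J

Step 1 (isobaric): W = PΔV = (346 kPa)(44.3 − 26.9 L) = 6020 J.
After step 1: P = 346 kPa, V = 44.3 L, T = 413.4 K.
Step 2 (isothermal): W = P₁V₁ ln(V₂/V₁) = (15328) ln(14.6/44.3) = -17013 J.
W_total = 6020 − 17013 = -10993 J.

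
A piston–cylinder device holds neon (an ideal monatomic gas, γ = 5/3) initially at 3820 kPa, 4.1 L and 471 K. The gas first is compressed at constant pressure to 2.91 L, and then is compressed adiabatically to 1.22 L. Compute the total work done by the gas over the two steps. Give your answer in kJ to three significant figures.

W_total ≈ -17.6 kJ

Step 1 (isobaric): W = PΔV = (3820 kPa)(2.91 − 4.1 L) = -4546 J.
After step 1: P = 3820 kPa, V = 2.91 L, T = 334.3 K.
Step 2 (adiabatic): W = (P₁V₁ − P₂V₂)/(γ−1) = (11116 − 19845)/0.667 = -13093 J.
W_total = -4546 − 13093 = -17639 J.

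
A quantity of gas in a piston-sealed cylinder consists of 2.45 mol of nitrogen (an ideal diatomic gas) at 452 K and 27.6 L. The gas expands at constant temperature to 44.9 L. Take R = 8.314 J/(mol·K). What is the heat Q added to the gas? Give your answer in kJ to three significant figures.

Q ≈ 4.48 kJ

Isothermal ⇒ ΔU = 0, so Q = W = nRT ln(V₂/V₁).
Q = (2.45)(8.314)(452) ln(44.9/27.6) = 9207 × 0.4866 = 4480 J.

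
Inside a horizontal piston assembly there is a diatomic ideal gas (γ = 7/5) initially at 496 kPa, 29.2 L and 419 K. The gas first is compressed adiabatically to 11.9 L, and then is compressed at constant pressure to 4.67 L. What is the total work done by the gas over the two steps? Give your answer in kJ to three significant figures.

W_total ≈ -28.2 kJ

Step 1 (adiabatic): W = (P₁V₁ − P₂V₂)/(γ−1) = (14483 − 20740)/0.4 = -15641 J.
After step 1: P = 1743 kPa, V = 11.9 L, T = 600 K.
Step 2 (isobaric): W = PΔV = (1743 kPa)(4.67 − 11.9 L) = -12601 J.
W_total = -15641 − 12601 = -28241 J.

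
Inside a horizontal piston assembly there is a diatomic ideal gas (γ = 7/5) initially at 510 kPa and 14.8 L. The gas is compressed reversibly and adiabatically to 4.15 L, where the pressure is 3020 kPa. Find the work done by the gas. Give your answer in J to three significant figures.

W ≈ -12500 J

Adiabatic: W = (P₁V₁ − P₂V₂)/(γ − 1) with γ = 7/5.
P₁V₁ = 7548 J, P₂V₂ = 12533 J.
W = (7548 − 12533) / 0.4 = -12463 J.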